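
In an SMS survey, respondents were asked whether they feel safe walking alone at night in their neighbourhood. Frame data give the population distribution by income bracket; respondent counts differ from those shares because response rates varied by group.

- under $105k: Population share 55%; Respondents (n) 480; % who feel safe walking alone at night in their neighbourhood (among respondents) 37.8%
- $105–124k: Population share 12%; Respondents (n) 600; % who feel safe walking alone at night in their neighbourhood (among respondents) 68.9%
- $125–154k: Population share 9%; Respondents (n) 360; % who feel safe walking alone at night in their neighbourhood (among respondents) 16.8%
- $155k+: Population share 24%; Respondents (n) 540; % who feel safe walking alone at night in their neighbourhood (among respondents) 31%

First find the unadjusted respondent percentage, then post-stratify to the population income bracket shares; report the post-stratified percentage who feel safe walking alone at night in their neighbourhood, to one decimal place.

38.0%

Naive respondent-only estimate (weights = respondent counts):
  (480/1980)×37.8 + (600/1980)×68.9 + (360/1980)×16.8 + (540/1980)×31 = 41.5515%
Post-stratified estimate weights by population shares:
  0.55×37.8 + 0.12×68.9 + 0.09×16.8 + 0.24×31 = 38.01%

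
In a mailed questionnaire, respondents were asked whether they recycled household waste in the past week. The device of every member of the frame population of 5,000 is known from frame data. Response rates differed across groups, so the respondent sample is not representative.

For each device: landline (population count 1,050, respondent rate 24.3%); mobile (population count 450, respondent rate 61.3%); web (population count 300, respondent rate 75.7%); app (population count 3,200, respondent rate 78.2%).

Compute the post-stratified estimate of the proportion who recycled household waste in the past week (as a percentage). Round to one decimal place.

65.2%

Post-stratification weights by population share, not respondent share:
  landline: (1,050/5,000) × 24.3 = 5.103
  mobile: (450/5,000) × 61.3 = 5.517
  web: (300/5,000) × 75.7 = 4.542
  app: (3,200/5,000) × 78.2 = 50.048
Post-stratified estimate = 65.21 → 65.2%.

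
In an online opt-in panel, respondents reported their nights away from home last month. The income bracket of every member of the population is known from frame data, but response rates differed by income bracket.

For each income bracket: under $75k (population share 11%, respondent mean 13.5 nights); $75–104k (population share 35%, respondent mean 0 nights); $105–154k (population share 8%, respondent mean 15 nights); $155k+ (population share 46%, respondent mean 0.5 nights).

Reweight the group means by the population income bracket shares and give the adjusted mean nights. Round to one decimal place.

Reweight to the known income bracket distribution:
  under $75k: 0.11 × 13.5 = 1.485
  $75–104k: 0.35 × 0 = 0
  $105–154k: 0.08 × 15 = 1.2
  $155k+: 0.46 × 0.5 = 0.23
Post-stratified estimate = 2.915 → 2.9.

2.9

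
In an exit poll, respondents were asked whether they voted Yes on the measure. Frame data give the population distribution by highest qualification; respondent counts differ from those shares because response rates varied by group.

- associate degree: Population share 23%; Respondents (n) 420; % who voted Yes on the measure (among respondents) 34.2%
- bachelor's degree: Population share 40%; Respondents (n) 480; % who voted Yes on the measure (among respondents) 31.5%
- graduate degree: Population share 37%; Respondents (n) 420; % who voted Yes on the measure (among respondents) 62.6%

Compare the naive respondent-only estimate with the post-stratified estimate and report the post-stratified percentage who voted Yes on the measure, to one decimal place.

43.6%

Naive respondent-only estimate (weights = respondent counts):
  (420/1320)×34.2 + (480/1320)×31.5 + (420/1320)×62.6 = 42.2545%
Post-stratifying to population shares instead:
  0.23×34.2 + 0.4×31.5 + 0.37×62.6 = 43.628%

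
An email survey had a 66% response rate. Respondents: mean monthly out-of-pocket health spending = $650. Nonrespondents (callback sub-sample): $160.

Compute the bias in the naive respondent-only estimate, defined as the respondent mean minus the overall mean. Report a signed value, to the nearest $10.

+$170

Nonresponse fraction = 1 − 0.66 = 0.34.
Bias = (nonresponse fraction) × (respondent mean − nonrespondent mean)
     = 0.34 × (650 − 160) = 0.34 × 490 = 166.6.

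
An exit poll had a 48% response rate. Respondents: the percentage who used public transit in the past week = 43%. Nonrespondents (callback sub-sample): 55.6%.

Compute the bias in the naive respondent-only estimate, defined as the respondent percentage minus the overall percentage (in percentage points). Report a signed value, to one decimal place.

Nonresponse fraction = 1 − 0.48 = 0.52.
Bias = (nonresponse fraction) × (respondent percentage − nonrespondent percentage)
     = 0.52 × (43 − 55.6) = 0.52 × -12.6 = -6.552.

-6.6 percentage points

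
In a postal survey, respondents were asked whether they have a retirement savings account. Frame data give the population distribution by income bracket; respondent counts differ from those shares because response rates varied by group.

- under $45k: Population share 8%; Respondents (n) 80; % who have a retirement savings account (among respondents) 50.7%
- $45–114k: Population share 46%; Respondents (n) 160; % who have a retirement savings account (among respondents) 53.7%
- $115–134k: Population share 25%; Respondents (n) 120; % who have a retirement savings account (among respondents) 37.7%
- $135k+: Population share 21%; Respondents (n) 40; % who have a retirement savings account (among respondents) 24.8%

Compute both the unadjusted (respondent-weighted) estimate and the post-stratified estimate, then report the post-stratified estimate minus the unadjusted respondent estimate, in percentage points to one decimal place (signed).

-2.0 percentage points

Unadjusted (pooled respondent) estimate weights by respondent counts:
  (80/400)×50.7 + (160/400)×53.7 + (120/400)×37.7 + (40/400)×24.8 = 45.41%
Reweighting by population income bracket shares:
  0.08×50.7 + 0.46×53.7 + 0.25×37.7 + 0.21×24.8 = 43.391%
Difference = 43.391 − 45.41 = -2.019 pp.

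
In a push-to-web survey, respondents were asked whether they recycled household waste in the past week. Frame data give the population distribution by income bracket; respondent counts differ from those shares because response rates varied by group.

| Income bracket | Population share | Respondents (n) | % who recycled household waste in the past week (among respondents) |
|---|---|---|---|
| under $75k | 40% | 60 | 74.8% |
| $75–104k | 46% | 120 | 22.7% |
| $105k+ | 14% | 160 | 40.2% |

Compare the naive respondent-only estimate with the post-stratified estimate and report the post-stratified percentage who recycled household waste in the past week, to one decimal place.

46.0%

Without adjustment, the pooled respondent share is:
  (60/340)×74.8 + (120/340)×22.7 + (160/340)×40.2 = 40.1294%
Reweighting by population income bracket shares:
  0.4×74.8 + 0.46×22.7 + 0.14×40.2 = 45.99%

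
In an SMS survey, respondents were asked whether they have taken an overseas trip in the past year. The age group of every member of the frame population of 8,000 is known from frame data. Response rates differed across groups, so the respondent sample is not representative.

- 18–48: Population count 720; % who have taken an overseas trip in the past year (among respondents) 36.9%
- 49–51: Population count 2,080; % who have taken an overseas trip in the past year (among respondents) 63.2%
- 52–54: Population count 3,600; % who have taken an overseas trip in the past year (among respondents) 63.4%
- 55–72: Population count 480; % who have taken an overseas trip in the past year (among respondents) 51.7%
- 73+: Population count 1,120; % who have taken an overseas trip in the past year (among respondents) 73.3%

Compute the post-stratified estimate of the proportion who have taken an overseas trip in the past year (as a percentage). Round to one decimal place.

Reweight to the known age group distribution:
  18–48: (720/8,000) × 36.9 = 3.321
  49–51: (2,080/8,000) × 63.2 = 16.432
  52–54: (3,600/8,000) × 63.4 = 28.53
  55–72: (480/8,000) × 51.7 = 3.102
  73+: (1,120/8,000) × 73.3 = 10.262
Post-stratified estimate = 61.647 → 61.6%.

61.6%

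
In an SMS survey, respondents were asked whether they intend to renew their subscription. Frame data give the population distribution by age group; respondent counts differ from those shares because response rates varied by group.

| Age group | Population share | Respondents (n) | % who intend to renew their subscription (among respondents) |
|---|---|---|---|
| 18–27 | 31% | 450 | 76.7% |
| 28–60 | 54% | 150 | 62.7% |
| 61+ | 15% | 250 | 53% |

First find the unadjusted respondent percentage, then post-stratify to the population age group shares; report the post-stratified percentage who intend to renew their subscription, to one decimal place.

65.6%

Naive respondent-only estimate (weights = respondent counts):
  (450/850)×76.7 + (150/850)×62.7 + (250/850)×53 = 67.2588%
Post-stratified estimate weights by population shares:
  0.31×76.7 + 0.54×62.7 + 0.15×53 = 65.585%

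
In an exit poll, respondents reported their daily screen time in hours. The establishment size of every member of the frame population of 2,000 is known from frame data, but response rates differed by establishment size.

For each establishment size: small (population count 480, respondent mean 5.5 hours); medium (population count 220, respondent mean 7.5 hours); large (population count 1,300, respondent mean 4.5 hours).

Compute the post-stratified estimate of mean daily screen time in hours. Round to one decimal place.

Reweight to the known establishment size distribution:
  small: (480/2,000) × 5.5 = 1.32
  medium: (220/2,000) × 7.5 = 0.825
  large: (1,300/2,000) × 4.5 = 2.925
Post-stratified estimate = 5.07 → 5.1.

5.1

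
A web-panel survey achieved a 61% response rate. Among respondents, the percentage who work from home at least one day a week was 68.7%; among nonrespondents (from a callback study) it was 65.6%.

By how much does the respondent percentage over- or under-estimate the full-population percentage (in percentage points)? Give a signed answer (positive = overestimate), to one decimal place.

+1.2 percentage points

Nonresponse fraction = 1 − 0.61 = 0.39.
Bias = (nonresponse fraction) × (respondent percentage − nonrespondent percentage)
     = 0.39 × (68.7 − 65.6) = 0.39 × 3.1 = 1.209.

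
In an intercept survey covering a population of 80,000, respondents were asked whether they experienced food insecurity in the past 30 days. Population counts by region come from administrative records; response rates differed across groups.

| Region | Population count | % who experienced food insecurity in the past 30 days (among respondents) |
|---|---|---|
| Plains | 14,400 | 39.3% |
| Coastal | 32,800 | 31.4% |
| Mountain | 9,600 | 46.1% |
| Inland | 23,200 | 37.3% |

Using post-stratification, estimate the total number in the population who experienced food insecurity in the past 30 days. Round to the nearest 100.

Each cell contributes its population count × the respondent rate:
  Plains: 14,400 × 39.3% = 5659.2
  Coastal: 32,800 × 31.4% = 10299.2
  Mountain: 9,600 × 46.1% = 4425.6
  Inland: 23,200 × 37.3% = 8653.6
Estimated total = 29037.6 → 29,000.

29,000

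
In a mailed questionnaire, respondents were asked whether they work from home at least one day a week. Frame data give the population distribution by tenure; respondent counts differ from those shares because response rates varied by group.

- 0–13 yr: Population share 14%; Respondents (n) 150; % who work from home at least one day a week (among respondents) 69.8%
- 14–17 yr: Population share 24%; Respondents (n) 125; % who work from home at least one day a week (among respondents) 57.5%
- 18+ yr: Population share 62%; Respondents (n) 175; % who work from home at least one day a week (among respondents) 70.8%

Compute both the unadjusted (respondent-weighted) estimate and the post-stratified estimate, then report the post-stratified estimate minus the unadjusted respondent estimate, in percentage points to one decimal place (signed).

+0.7 percentage points

Without adjustment, the pooled respondent share is:
  (150/450)×69.8 + (125/450)×57.5 + (175/450)×70.8 = 66.7722%
Post-stratified estimate weights by population shares:
  0.14×69.8 + 0.24×57.5 + 0.62×70.8 = 67.468%
Difference = 67.468 − 66.7722 = 0.6958 pp.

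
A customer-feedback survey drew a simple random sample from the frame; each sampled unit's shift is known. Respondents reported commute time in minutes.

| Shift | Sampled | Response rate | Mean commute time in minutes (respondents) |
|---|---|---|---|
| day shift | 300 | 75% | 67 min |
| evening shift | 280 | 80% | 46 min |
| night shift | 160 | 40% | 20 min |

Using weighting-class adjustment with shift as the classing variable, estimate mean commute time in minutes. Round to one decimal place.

Each respondent's weight = sampled/responded in their class; summing within a class gives n_sampled, so:
  day shift: 300 × 67 = 20,100
  evening shift: 280 × 46 = 12,880
  night shift: 160 × 20 = 3200
Adjusted estimate = 36,180 / 740 = 48.8919 → 48.9.

48.9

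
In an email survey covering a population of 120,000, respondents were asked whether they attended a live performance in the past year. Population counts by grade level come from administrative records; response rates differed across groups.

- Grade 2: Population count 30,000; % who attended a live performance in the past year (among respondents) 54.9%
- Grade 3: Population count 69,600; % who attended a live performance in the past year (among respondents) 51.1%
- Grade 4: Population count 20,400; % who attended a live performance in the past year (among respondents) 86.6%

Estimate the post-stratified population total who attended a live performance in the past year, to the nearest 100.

Apply each group's respondent rate to its population count:
  Grade 2: 30,000 × 54.9% = 16,470
  Grade 3: 69,600 × 51.1% = 35565.6
  Grade 4: 20,400 × 86.6% = 17666.4
Estimated total = 69,702 → 69,700.

69,700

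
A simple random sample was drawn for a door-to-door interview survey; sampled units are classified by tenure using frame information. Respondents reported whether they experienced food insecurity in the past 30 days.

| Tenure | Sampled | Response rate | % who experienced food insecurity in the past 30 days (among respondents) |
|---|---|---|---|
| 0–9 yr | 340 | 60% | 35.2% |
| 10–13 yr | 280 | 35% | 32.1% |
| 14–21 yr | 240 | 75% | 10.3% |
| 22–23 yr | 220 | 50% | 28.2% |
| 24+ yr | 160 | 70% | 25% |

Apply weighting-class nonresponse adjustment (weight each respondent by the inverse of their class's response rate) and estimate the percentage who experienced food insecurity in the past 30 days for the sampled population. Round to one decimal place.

27.1%

Weighting each respondent by the inverse class response rate inflates each class back to its sampled size, so the class weight is n_sampled:
  0–9 yr: 340 × 35.2 = 11968
  10–13 yr: 280 × 32.1 = 8988
  14–21 yr: 240 × 10.3 = 2472
  22–23 yr: 220 × 28.2 = 6204
  24+ yr: 160 × 25 = 4000
Adjusted estimate = 33,632 / 1,240 = 27.1226 → 27.1%.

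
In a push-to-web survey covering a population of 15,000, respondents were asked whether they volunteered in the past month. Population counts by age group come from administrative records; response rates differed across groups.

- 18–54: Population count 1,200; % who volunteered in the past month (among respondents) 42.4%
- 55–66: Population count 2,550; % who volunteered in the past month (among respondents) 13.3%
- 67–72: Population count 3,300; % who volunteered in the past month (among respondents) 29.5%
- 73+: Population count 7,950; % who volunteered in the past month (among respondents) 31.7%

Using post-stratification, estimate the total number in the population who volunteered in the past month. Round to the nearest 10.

Estimated count per cell = population count × respondent percentage:
  18–54: 1,200 × 42.4% = 508.8
  55–66: 2,550 × 13.3% = 339.15
  67–72: 3,300 × 29.5% = 973.5
  73+: 7,950 × 31.7% = 2520.15
Estimated total = 4341.6 → 4,340.

4,340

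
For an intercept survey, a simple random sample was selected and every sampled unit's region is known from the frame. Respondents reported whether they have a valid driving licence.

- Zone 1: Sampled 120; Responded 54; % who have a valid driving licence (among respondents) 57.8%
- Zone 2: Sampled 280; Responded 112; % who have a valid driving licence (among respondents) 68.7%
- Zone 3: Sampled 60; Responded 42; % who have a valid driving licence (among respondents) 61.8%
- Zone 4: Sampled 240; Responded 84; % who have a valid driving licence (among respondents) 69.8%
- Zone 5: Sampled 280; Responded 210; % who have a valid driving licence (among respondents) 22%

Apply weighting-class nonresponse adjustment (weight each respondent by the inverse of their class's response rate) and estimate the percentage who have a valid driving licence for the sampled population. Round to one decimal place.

Class response rates: Zone 1 54/120 = 45%, Zone 2 112/280 = 40%, Zone 3 42/60 = 70%, Zone 4 84/240 = 35%, Zone 5 210/280 = 75%.
Weighting each respondent by the inverse class response rate inflates each class back to its sampled size, so the class weight is n_sampled:
  Zone 1: 120 × 57.8 = 6936
  Zone 2: 280 × 68.7 = 19,236
  Zone 3: 60 × 61.8 = 3708
  Zone 4: 240 × 69.8 = 16,752
  Zone 5: 280 × 22 = 6160
Adjusted estimate = 52,792 / 980 = 53.8694 → 53.9%.

53.9%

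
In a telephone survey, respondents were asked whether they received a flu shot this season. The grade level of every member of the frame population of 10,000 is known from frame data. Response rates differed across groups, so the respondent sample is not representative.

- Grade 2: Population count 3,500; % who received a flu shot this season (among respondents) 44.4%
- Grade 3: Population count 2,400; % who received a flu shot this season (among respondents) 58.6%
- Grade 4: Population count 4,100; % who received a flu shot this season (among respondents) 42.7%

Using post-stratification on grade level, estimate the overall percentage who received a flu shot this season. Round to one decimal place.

Reweight to the known grade level distribution:
  Grade 2: (3,500/10,000) × 44.4 = 15.54
  Grade 3: (2,400/10,000) × 58.6 = 14.064
  Grade 4: (4,100/10,000) × 42.7 = 17.507
Post-stratified estimate = 47.111 → 47.1%.

47.1%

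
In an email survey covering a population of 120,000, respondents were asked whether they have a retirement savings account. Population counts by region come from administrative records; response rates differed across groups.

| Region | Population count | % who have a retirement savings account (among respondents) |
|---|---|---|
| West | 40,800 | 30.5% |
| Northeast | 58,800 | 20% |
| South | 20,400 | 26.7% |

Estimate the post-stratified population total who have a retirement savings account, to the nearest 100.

Each cell contributes its population count × the respondent rate:
  West: 40,800 × 30.5% = 12,444
  Northeast: 58,800 × 20% = 11,760
  South: 20,400 × 26.7% = 5446.8
Estimated total = 29650.8 → 29,700.

29,700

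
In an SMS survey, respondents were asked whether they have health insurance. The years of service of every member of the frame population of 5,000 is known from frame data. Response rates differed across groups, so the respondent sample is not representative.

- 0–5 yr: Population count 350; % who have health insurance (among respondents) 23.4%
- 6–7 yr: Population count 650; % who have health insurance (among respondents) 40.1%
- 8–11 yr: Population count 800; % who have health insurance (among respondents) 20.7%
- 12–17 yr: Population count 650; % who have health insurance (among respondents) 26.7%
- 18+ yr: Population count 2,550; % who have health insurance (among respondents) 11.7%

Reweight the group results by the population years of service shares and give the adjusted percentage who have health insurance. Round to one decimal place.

Weight each group's respondent value by its population share:
  0–5 yr: (350/5,000) × 23.4 = 1.638
  6–7 yr: (650/5,000) × 40.1 = 5.213
  8–11 yr: (800/5,000) × 20.7 = 3.312
  12–17 yr: (650/5,000) × 26.7 = 3.471
  18+ yr: (2,550/5,000) × 11.7 = 5.967
Post-stratified estimate = 19.601 → 19.6%.

19.6%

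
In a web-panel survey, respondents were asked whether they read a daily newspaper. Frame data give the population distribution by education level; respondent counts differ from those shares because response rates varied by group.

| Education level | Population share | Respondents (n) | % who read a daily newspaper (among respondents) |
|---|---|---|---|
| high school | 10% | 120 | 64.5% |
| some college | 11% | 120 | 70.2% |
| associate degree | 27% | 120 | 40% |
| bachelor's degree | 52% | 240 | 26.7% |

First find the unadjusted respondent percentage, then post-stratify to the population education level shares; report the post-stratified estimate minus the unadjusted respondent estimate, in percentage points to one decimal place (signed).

Naive respondent-only estimate (weights = respondent counts):
  (120/600)×64.5 + (120/600)×70.2 + (120/600)×40 + (240/600)×26.7 = 45.62%
Reweighting by population education level shares:
  0.1×64.5 + 0.11×70.2 + 0.27×40 + 0.52×26.7 = 38.856%
Difference = 38.856 − 45.62 = -6.764 pp.

-6.8 percentage points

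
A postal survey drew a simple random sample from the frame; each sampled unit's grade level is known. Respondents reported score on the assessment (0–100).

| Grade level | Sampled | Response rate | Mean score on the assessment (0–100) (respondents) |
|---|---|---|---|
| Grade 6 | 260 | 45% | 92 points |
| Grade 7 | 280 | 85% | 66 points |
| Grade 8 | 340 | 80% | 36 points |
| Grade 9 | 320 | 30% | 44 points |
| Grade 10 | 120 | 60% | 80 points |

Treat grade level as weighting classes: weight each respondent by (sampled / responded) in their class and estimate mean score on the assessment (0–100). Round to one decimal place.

Each respondent's weight = sampled/responded in their class; summing within a class gives n_sampled, so:
  Grade 6: 260 × 92 = 23,920
  Grade 7: 280 × 66 = 18,480
  Grade 8: 340 × 36 = 12,240
  Grade 9: 320 × 44 = 14,080
  Grade 10: 120 × 80 = 9600
Adjusted estimate = 78,320 / 1,320 = 59.3333 → 59.3.

59.3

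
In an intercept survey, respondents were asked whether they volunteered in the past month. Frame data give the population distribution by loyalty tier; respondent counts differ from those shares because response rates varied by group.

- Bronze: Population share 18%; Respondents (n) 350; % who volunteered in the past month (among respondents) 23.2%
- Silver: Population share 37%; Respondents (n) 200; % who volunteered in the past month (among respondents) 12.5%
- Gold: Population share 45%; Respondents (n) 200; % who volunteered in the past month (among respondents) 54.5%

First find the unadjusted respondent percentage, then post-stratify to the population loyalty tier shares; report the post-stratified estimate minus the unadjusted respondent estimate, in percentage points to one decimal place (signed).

Naive respondent-only estimate (weights = respondent counts):
  (350/750)×23.2 + (200/750)×12.5 + (200/750)×54.5 = 28.6933%
Post-stratifying to population shares instead:
  0.18×23.2 + 0.37×12.5 + 0.45×54.5 = 33.326%
Difference = 33.326 − 28.6933 = 4.6327 pp.

+4.6 percentage points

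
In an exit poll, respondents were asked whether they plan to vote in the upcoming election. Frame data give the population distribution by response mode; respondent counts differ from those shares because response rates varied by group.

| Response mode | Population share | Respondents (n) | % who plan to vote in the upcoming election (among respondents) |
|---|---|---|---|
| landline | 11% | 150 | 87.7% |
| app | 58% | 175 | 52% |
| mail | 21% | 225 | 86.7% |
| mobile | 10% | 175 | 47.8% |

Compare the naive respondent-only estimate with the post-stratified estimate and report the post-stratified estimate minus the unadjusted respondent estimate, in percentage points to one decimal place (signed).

-6.3 percentage points

Unadjusted (pooled respondent) estimate weights by respondent counts:
  (150/725)×87.7 + (175/725)×52 + (225/725)×86.7 + (175/725)×47.8 = 69.1414%
Post-stratifying to population shares instead:
  0.11×87.7 + 0.58×52 + 0.21×86.7 + 0.1×47.8 = 62.794%
Difference = 62.794 − 69.1414 = -6.3474 pp.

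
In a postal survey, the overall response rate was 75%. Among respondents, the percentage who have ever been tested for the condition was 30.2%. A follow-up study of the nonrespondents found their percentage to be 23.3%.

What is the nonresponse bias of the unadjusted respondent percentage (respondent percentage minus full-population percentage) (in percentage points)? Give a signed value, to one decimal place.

+1.7 percentage points

Nonresponse fraction = 1 − 0.75 = 0.25.
Bias = (nonresponse fraction) × (respondent percentage − nonrespondent percentage)
     = 0.25 × (30.2 − 23.3) = 0.25 × 6.9 = 1.725.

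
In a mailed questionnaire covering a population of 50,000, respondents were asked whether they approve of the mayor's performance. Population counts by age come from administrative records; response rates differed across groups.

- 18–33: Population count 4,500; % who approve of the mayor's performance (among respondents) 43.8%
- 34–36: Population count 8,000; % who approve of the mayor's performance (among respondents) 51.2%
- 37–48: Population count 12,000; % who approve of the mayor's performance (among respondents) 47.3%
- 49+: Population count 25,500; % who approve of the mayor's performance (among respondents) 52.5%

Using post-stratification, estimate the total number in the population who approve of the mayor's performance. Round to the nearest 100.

25,100

Apply each group's respondent rate to its population count:
  18–33: 4,500 × 43.8% = 1971
  34–36: 8,000 × 51.2% = 4096
  37–48: 12,000 × 47.3% = 5676
  49+: 25,500 × 52.5% = 13387.5
Estimated total = 25130.5 → 25,100.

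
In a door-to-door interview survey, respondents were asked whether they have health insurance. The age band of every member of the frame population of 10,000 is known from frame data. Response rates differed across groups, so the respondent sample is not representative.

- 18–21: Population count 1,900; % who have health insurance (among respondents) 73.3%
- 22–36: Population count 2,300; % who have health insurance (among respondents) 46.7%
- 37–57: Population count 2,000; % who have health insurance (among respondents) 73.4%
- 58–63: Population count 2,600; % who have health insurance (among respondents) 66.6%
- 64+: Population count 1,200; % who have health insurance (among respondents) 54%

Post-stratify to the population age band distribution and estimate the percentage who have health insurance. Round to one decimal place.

Post-stratification weights by population share, not respondent share:
  18–21: (1,900/10,000) × 73.3 = 13.927
  22–36: (2,300/10,000) × 46.7 = 10.741
  37–57: (2,000/10,000) × 73.4 = 14.68
  58–63: (2,600/10,000) × 66.6 = 17.316
  64+: (1,200/10,000) × 54 = 6.48
Post-stratified estimate = 63.144 → 63.1%.

63.1%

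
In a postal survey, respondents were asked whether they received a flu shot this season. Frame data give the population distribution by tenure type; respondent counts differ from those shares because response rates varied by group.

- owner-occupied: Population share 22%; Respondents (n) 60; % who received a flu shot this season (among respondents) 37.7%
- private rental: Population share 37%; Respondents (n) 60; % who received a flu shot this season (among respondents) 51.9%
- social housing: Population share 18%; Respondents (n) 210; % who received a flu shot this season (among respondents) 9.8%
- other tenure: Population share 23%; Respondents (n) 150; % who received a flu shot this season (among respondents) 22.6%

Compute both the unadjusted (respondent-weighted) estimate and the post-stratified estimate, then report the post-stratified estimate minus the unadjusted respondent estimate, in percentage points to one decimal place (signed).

Naive respondent-only estimate (weights = respondent counts):
  (60/480)×37.7 + (60/480)×51.9 + (210/480)×9.8 + (150/480)×22.6 = 22.55%
Post-stratifying to population shares instead:
  0.22×37.7 + 0.37×51.9 + 0.18×9.8 + 0.23×22.6 = 34.459%
Difference = 34.459 − 22.55 = 11.909 pp.

+11.9 percentage points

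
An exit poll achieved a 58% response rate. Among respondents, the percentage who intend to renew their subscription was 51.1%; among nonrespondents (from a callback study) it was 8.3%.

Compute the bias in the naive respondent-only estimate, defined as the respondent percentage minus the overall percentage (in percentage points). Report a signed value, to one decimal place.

Nonresponse fraction = 1 − 0.58 = 0.42.
Bias = (nonresponse fraction) × (respondent percentage − nonrespondent percentage)
     = 0.42 × (51.1 − 8.3) = 0.42 × 42.8 = 17.976.

+18.0 percentage points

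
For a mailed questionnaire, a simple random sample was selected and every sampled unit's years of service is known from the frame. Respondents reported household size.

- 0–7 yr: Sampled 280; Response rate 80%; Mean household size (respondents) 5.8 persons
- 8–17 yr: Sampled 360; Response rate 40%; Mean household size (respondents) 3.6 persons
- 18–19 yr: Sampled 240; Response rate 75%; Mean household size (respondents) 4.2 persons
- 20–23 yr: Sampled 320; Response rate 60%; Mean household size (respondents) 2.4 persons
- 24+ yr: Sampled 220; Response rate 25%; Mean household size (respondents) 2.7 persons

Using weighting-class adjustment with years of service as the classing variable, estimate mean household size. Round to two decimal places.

Each respondent's weight = sampled/responded in their class; summing within a class gives n_sampled, so:
  0–7 yr: 280 × 5.8 = 1624
  8–17 yr: 360 × 3.6 = 1296
  18–19 yr: 240 × 4.2 = 1008
  20–23 yr: 320 × 2.4 = 768
  24+ yr: 220 × 2.7 = 594
Adjusted estimate = 5290 / 1,420 = 3.72535 → 3.73.

3.73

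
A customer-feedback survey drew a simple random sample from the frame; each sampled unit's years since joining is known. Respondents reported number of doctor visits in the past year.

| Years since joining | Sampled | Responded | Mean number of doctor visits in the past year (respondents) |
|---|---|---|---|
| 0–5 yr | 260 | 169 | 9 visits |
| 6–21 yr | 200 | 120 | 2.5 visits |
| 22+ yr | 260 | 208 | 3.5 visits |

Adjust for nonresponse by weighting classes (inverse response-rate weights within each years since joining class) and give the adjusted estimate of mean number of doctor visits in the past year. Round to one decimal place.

Response rates by class: 0–5 yr 169/260 = 65%, 6–21 yr 120/200 = 60%, 22+ yr 208/260 = 80%.
Weighting each respondent by the inverse class response rate inflates each class back to its sampled size, so the class weight is n_sampled:
  0–5 yr: 260 × 9 = 2340
  6–21 yr: 200 × 2.5 = 500
  22+ yr: 260 × 3.5 = 910
Adjusted estimate = 3750 / 720 = 5.20833 → 5.2.

5.2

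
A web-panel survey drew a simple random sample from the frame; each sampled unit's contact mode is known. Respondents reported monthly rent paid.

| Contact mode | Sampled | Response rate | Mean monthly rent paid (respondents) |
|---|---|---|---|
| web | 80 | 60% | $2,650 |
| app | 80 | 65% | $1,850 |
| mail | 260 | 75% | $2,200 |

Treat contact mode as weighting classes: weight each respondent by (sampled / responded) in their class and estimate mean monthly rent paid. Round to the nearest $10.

Weighting each respondent by the inverse class response rate inflates each class back to its sampled size, so the class weight is n_sampled:
  web: 80 × 2650 = 212,000
  app: 80 × 1850 = 148,000
  mail: 260 × 2200 = 572,000
Adjusted estimate = 932,000 / 420 = 2219.05 → $2,220.

$2,220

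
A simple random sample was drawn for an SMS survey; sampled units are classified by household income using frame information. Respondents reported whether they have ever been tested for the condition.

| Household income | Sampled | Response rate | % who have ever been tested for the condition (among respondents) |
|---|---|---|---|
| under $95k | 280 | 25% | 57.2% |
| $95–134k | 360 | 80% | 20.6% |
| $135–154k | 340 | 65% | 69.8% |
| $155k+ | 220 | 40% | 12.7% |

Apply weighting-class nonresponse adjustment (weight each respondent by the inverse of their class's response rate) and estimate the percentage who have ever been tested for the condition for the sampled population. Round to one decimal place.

41.6%

Inverse-response-rate weighting restores each class to its sampled count, so class totals weight by n_sampled:
  under $95k: 280 × 57.2 = 16,016
  $95–134k: 360 × 20.6 = 7416
  $135–154k: 340 × 69.8 = 23,732
  $155k+: 220 × 12.7 = 2794
Adjusted estimate = 49,958 / 1,200 = 41.6317 → 41.6%.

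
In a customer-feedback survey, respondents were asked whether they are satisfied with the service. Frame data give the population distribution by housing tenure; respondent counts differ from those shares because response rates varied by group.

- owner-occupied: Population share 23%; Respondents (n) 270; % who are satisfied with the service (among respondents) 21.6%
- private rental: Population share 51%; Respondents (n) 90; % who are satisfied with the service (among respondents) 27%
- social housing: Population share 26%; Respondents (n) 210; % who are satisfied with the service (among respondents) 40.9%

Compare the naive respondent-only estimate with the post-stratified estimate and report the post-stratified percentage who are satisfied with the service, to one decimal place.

Without adjustment, the pooled respondent share is:
  (270/570)×21.6 + (90/570)×27 + (210/570)×40.9 = 29.5632%
Post-stratified estimate weights by population shares:
  0.23×21.6 + 0.51×27 + 0.26×40.9 = 29.372%

29.4%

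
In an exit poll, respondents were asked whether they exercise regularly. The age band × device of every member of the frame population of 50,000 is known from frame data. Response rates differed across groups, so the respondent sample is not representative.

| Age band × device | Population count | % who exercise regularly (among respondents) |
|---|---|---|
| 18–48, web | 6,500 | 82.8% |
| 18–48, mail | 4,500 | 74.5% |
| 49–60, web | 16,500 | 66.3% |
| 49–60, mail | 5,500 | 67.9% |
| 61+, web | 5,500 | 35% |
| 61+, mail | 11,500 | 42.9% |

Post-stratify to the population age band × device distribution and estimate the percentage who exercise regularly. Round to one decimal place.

60.5%

Each cell contributes population-share × respondent value:
  18–48, web: (6,500/50,000) × 82.8 = 10.764
  18–48, mail: (4,500/50,000) × 74.5 = 6.705
  49–60, web: (16,500/50,000) × 66.3 = 21.879
  49–60, mail: (5,500/50,000) × 67.9 = 7.469
  61+, web: (5,500/50,000) × 35 = 3.85
  61+, mail: (11,500/50,000) × 42.9 = 9.867
Post-stratified estimate = 60.534 → 60.5%.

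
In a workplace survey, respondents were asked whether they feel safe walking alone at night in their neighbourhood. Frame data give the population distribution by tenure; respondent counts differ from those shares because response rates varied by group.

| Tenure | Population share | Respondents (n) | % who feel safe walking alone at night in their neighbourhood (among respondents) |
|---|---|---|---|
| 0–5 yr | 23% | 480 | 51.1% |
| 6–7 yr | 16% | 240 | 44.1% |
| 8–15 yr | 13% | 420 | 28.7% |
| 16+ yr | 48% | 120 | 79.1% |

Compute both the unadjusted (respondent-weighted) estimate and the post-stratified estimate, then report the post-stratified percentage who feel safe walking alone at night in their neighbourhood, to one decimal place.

Unadjusted (pooled respondent) estimate weights by respondent counts:
  (480/1260)×51.1 + (240/1260)×44.1 + (420/1260)×28.7 + (120/1260)×79.1 = 44.9667%
Post-stratifying to population shares instead:
  0.23×51.1 + 0.16×44.1 + 0.13×28.7 + 0.48×79.1 = 60.508%

60.5%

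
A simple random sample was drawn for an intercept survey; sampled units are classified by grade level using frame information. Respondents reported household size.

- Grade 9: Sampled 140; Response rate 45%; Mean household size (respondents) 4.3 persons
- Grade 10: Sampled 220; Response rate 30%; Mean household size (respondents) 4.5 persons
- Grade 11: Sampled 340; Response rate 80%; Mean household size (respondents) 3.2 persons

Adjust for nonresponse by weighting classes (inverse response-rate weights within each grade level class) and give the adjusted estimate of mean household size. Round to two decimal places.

With weight = n_sampled/n_responded per class, the weighted class total is n_sampled:
  Grade 9: 140 × 4.3 = 602
  Grade 10: 220 × 4.5 = 990
  Grade 11: 340 × 3.2 = 1088
Adjusted estimate = 2680 / 700 = 3.82857 → 3.83.

3.83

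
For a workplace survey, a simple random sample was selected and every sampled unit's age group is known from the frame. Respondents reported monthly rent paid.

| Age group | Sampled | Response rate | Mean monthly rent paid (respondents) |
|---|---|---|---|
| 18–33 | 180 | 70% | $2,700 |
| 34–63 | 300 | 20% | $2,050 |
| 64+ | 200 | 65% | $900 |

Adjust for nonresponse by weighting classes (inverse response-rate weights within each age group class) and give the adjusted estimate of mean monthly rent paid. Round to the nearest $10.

$1,880

Weighting each respondent by the inverse class response rate inflates each class back to its sampled size, so the class weight is n_sampled:
  18–33: 180 × 2700 = 486,000
  34–63: 300 × 2050 = 615,000
  64+: 200 × 900 = 180,000
Adjusted estimate = 1,281,000 / 680 = 1883.82 → $1,880.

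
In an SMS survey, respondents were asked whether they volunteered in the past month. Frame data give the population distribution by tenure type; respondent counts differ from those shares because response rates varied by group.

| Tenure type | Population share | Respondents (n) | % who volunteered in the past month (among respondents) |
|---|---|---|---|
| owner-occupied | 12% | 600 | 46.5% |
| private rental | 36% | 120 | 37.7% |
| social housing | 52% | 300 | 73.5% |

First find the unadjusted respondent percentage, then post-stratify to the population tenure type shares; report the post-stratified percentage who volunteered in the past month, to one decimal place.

57.4%

Unadjusted (pooled respondent) estimate weights by respondent counts:
  (600/1020)×46.5 + (120/1020)×37.7 + (300/1020)×73.5 = 53.4059%
Reweighting by population tenure type shares:
  0.12×46.5 + 0.36×37.7 + 0.52×73.5 = 57.372%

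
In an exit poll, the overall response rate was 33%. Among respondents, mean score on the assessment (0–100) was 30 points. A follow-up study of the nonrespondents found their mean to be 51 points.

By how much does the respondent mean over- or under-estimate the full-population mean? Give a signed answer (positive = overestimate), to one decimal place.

-14.1

Nonresponse fraction = 1 − 0.33 = 0.67.
Bias = (nonresponse fraction) × (respondent mean − nonrespondent mean)
     = 0.67 × (30 − 51) = 0.67 × -21 = -14.07.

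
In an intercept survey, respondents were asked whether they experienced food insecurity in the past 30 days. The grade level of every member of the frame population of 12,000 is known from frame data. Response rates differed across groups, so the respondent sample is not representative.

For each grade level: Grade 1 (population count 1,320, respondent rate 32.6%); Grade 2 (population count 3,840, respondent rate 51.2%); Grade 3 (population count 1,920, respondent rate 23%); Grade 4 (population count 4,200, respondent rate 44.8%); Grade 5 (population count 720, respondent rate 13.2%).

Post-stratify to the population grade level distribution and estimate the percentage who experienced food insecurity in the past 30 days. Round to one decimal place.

40.1%

Weight each group's respondent value by its population share:
  Grade 1: (1,320/12,000) × 32.6 = 3.586
  Grade 2: (3,840/12,000) × 51.2 = 16.384
  Grade 3: (1,920/12,000) × 23 = 3.68
  Grade 4: (4,200/12,000) × 44.8 = 15.68
  Grade 5: (720/12,000) × 13.2 = 0.792
Post-stratified estimate = 40.122 → 40.1%.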